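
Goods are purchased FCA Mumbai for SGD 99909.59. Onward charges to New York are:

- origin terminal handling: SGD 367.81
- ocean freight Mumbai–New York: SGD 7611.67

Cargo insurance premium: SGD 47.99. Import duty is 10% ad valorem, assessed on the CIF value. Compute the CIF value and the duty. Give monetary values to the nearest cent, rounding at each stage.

CIF value: SGD 107937.06; import duty: SGD 10793.71

CIF = FCA price + pre-shipment costs + freight + insurance
CIF = 99909.59 + 367.81 + 7611.67 + 47.99 = 107937.06
Import duty = 107937.06 × 10% = 10793.71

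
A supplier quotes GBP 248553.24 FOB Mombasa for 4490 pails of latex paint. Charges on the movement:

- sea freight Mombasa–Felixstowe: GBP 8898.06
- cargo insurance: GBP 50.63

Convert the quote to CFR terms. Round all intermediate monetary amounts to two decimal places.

Not relevant to the conversion: insurance — on the buyer under both terms; not part of either seller's price.
From FOB to CFR, the seller additionally bears: freight.
CFR price = 248553.24 + 8898.06 = 257451.30

CFR price: GBP 257451.30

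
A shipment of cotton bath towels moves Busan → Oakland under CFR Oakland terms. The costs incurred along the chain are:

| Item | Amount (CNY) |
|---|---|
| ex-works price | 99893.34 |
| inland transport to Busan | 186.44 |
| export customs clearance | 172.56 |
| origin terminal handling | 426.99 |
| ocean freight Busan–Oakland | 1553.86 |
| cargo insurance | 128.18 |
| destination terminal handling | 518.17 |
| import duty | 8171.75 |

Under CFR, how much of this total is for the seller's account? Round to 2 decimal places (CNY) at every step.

Seller's account: CNY 102233.19

CFR: the seller pays costs through ocean freight to the destination port, but not insurance.
Seller's account: goods 99893.34 + inland to port 186.44 + export clearance 172.56 + origin terminal 426.99 + freight 1553.86 = 102233.19
Buyer's account: insurance 128.18 + destination terminal 518.17 + duty 8171.75 = 8818.10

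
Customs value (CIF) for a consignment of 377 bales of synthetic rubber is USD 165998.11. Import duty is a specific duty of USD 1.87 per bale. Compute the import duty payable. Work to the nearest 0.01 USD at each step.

Import duty: USD 704.99

Import duty = 377 × 1.87 = 704.99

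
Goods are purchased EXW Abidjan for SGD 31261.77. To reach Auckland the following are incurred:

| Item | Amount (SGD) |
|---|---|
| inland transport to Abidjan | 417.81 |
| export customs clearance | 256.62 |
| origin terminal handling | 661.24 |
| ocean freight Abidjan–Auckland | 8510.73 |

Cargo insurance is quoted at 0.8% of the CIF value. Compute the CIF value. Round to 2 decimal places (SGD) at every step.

CIF value: SGD 41439.69

Let C be the CIF value. C = EXW price + pre-shipment costs + freight + 0.8% × C
C − 0.8% × C = 31261.77 + 417.81 + 256.62 + 661.24 + 8510.73
0.992 × C = 41108.17
C = 41108.17 / 0.992 = 41439.69
Insurance premium = 0.8% × 41439.69 = 331.52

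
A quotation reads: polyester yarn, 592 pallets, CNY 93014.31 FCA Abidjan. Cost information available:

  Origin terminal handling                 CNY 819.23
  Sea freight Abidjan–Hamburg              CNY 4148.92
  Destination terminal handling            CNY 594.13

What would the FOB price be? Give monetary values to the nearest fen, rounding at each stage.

Not relevant to the conversion: destination terminal, freight — on the buyer under both terms; not part of either seller's price.
From FCA to FOB, the seller additionally bears: origin terminal.
FOB price = 93014.31 + 819.23 = 93833.54

FOB price: CNY 93833.54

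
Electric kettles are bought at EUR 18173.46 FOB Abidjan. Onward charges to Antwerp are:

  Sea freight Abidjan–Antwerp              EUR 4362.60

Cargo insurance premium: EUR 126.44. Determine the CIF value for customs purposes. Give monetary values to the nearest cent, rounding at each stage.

CIF value: EUR 22662.50

CIF = FOB price + freight + insurance
CIF = 18173.46 + 4362.60 + 126.44 = 22662.50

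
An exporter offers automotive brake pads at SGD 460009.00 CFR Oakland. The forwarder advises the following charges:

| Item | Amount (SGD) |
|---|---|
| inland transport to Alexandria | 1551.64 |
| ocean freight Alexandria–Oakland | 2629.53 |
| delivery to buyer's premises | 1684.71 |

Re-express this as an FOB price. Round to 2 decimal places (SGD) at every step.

FOB price: SGD 457379.47

Not relevant to the conversion: inland to port — on the seller under both CFR and FOB; already in the CFR price and stays in the FOB price. delivery — on the buyer under both terms; not part of either seller's price.
From CFR to FOB, the seller no longer bears: freight.
FOB price = 460009.00 − 2629.53 = 457379.47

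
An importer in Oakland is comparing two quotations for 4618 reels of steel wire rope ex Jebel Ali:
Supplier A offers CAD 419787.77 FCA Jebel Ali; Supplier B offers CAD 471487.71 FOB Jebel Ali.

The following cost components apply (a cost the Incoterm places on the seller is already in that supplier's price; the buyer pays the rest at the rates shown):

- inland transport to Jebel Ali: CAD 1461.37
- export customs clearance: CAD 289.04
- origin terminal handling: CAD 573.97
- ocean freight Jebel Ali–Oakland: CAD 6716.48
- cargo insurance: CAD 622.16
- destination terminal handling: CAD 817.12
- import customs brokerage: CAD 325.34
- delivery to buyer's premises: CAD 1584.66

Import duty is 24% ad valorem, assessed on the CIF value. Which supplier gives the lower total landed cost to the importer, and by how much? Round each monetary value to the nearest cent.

Supplier A (FCA):
CIF value = FCA price + origin terminal + freight + insurance = 419787.77 + 573.97 + 6716.48 + 622.16 = 427700.38
Import duty = 427700.38 × 24% = 102648.09
Buyer bears (A): 573.97 + 6716.48 + 622.16 + 817.12 + 325.34 + 1584.66 = 10639.73
Landed cost (A) = invoice 419787.77 + 10639.73 + duty 102648.09 = 533075.59
Supplier B (FOB):
CIF value = FOB price + freight + insurance = 471487.71 + 6716.48 + 622.16 = 478826.35
Import duty = 478826.35 × 24% = 114918.32
Buyer bears (B): 6716.48 + 622.16 + 817.12 + 325.34 + 1584.66 = 10065.76
Landed cost (B) = invoice 471487.71 + 10065.76 + duty 114918.32 = 596471.79
Difference = |533075.59 − 596471.79| = 63396.20

Supplier A is cheaper by CAD 63396.20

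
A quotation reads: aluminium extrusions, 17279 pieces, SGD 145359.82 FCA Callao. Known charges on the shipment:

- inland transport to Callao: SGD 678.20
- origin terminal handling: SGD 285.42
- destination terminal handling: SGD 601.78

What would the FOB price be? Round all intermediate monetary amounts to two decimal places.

Not relevant to the conversion: inland to port — on the seller under both FCA and FOB; already in the FCA price and stays in the FOB price. destination terminal — on the buyer under both terms; not part of either seller's price.
From FCA to FOB, the seller additionally bears: origin terminal.
FOB price = 145359.82 + 285.42 = 145645.24

FOB price: SGD 145645.24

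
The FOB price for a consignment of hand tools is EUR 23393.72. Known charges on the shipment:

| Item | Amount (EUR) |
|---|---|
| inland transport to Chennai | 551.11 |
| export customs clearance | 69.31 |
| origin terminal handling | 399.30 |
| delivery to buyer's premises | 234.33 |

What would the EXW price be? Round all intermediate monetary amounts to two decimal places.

Not relevant to the conversion: delivery — on the buyer under both terms; not part of either seller's price.
From FOB to EXW, the seller no longer bears: inland to port, export clearance, origin terminal.
EXW price = 23393.72 − 551.11 − 69.31 − 399.30 = 22374.00

EXW price: EUR 22374.00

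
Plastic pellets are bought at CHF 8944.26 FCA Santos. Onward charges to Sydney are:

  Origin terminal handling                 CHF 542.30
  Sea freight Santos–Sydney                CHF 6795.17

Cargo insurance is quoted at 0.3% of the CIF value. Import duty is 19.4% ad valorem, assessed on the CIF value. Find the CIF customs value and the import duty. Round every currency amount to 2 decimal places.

Let C be the CIF value. C = FCA price + pre-shipment costs + freight + 0.3% × C
C − 0.3% × C = 8944.26 + 542.30 + 6795.17
0.997 × C = 16281.73
C = 16281.73 / 0.997 = 16330.72
Insurance premium = 0.3% × 16330.72 = 48.99
Import duty = 16330.72 × 19.4% = 3168.16

CIF value: CHF 16330.72; import duty: CHF 3168.16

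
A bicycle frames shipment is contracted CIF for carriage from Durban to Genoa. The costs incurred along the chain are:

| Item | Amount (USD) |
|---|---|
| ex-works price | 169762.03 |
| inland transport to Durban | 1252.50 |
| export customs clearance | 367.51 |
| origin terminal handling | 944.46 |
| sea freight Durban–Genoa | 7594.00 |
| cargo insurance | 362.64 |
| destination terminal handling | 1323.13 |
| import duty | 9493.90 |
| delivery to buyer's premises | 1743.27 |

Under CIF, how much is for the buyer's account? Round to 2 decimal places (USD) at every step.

CIF: the seller pays costs through ocean freight and marine insurance to the destination port.
Seller's account: goods 169762.03 + inland to port 1252.50 + export clearance 367.51 + origin terminal 944.46 + freight 7594.00 + insurance 362.64 = 180283.14
Buyer's account: destination terminal 1323.13 + duty 9493.90 + delivery 1743.27 = 12560.30

Buyer's account: USD 12560.30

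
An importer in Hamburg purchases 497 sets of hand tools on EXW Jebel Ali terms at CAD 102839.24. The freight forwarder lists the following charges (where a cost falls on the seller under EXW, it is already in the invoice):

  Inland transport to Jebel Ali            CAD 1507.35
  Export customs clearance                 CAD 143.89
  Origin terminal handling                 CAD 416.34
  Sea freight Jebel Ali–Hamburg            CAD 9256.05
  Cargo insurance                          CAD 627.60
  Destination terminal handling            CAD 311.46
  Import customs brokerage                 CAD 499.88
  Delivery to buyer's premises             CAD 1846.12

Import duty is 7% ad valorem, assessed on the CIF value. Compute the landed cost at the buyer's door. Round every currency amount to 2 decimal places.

EXW: the seller makes goods available at their premises; the buyer bears all onward costs.
CIF value = EXW price + inland to port + export clearance + origin terminal + freight + insurance = 102839.24 + 1507.35 + 143.89 + 416.34 + 9256.05 + 627.60 = 114790.47
Import duty = 114790.47 × 7% = 8035.33
Buyer bears: inland to port 1507.35 + export clearance 143.89 + origin terminal 416.34 + freight 9256.05 + insurance 627.60 + destination terminal 311.46 + brokerage 499.88 + delivery 1846.12 + duty 8035.33 = 22644.02
Landed cost = invoice 102839.24 + 22644.02 = 125483.26

Total landed cost: CAD 125483.26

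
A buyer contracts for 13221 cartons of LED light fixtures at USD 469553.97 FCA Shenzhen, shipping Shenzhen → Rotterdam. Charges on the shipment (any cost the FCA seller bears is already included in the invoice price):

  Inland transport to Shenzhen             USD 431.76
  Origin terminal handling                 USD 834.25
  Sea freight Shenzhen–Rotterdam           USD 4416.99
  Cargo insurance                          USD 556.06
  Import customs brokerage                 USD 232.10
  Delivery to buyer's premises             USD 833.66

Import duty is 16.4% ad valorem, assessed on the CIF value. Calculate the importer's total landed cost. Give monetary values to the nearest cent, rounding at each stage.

Total landed cost: USD 554386.28

FCA: the seller delivers export-cleared goods to the carrier; the buyer bears costs from that point.
Already in the invoice (seller's account under FCA): inland to port — exclude.
CIF value = FCA price + origin terminal + freight + insurance = 469553.97 + 834.25 + 4416.99 + 556.06 = 475361.27
Import duty = 475361.27 × 16.4% = 77959.25
Buyer bears: origin terminal 834.25 + freight 4416.99 + insurance 556.06 + brokerage 232.10 + delivery 833.66 + duty 77959.25 = 84832.31
Landed cost = invoice 469553.97 + 84832.31 = 554386.28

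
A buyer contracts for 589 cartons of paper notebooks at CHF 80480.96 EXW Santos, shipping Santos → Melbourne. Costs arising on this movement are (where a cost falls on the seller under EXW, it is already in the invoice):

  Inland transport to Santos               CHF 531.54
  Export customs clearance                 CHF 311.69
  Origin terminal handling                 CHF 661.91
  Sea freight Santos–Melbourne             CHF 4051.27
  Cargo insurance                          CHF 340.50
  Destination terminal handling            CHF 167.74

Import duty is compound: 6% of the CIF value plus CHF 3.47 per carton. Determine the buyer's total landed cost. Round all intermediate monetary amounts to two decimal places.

Total landed cost: CHF 93772.11

EXW: the seller makes goods available at their premises; the buyer bears all onward costs.
CIF value = EXW price + inland to port + export clearance + origin terminal + freight + insurance = 80480.96 + 531.54 + 311.69 + 661.91 + 4051.27 + 340.50 = 86377.87
Ad valorem component: 86377.87 × 6% = 5182.67
Specific component: 589 × 3.47 = 2043.83
Import duty = 5182.67 + 2043.83 = 7226.50
Buyer bears: inland to port 531.54 + export clearance 311.69 + origin terminal 661.91 + freight 4051.27 + insurance 340.50 + destination terminal 167.74 + duty 7226.50 = 13291.15
Landed cost = invoice 80480.96 + 13291.15 = 93772.11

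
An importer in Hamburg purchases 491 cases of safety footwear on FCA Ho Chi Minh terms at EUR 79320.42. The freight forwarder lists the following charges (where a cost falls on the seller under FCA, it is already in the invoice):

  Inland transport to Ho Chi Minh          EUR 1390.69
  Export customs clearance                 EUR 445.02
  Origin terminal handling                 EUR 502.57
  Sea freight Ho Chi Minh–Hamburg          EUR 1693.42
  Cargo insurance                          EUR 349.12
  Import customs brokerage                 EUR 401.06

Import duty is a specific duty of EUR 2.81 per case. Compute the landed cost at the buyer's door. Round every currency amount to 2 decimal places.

Total landed cost: EUR 83646.30

FCA: the seller delivers export-cleared goods to the carrier; the buyer bears costs from that point.
Already in the invoice (seller's account under FCA): inland to port, export clearance — exclude.
CIF value = FCA price + origin terminal + freight + insurance = 79320.42 + 502.57 + 1693.42 + 349.12 = 81865.53
Import duty = 491 × 2.81 = 1379.71
Buyer bears: origin terminal 502.57 + freight 1693.42 + insurance 349.12 + brokerage 401.06 + duty 1379.71 = 4325.88
Landed cost = invoice 79320.42 + 4325.88 = 83646.30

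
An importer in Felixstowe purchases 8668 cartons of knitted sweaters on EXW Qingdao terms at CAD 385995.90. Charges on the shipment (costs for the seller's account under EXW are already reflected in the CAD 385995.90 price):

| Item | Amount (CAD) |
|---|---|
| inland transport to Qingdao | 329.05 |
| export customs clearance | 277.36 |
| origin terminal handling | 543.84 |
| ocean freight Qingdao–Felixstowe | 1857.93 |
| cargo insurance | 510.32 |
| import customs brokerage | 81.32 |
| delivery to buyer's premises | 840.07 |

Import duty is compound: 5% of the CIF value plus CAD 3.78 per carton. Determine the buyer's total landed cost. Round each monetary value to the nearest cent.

EXW: the seller makes goods available at their premises; the buyer bears all onward costs.
CIF value = EXW price + inland to port + export clearance + origin terminal + freight + insurance = 385995.90 + 329.05 + 277.36 + 543.84 + 1857.93 + 510.32 = 389514.40
Ad valorem component: 389514.40 × 5% = 19475.72
Specific component: 8668 × 3.78 = 32765.04
Import duty = 19475.72 + 32765.04 = 52240.76
Buyer bears: inland to port 329.05 + export clearance 277.36 + origin terminal 543.84 + freight 1857.93 + insurance 510.32 + brokerage 81.32 + delivery 840.07 + duty 52240.76 = 56680.65
Landed cost = invoice 385995.90 + 56680.65 = 442676.55

Total landed cost: CAD 442676.55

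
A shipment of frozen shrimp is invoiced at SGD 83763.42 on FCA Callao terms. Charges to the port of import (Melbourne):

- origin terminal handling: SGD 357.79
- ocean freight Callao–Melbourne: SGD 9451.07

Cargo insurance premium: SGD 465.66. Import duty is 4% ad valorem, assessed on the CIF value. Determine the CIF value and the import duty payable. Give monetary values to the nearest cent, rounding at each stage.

CIF = FCA price + pre-shipment costs + freight + insurance
CIF = 83763.42 + 357.79 + 9451.07 + 465.66 = 94037.94
Import duty = 94037.94 × 4% = 3761.52

CIF value: SGD 94037.94; import duty: SGD 3761.52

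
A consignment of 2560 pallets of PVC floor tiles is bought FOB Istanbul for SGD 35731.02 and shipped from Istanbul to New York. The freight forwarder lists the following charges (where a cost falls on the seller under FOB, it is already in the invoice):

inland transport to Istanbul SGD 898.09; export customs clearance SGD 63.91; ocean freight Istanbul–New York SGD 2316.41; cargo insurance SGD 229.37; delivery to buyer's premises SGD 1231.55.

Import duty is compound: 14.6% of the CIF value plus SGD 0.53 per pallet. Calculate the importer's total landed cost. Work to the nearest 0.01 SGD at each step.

Total landed cost: SGD 46453.56

FOB: the seller bears costs until goods are on board at the origin port; the buyer bears freight, insurance and all costs thereafter.
Already in the invoice (seller's account under FOB): inland to port, export clearance — exclude.
CIF value = FOB price + freight + insurance = 35731.02 + 2316.41 + 229.37 = 38276.80
Ad valorem component: 38276.80 × 14.6% = 5588.41
Specific component: 2560 × 0.53 = 1356.80
Import duty = 5588.41 + 1356.80 = 6945.21
Buyer bears: freight 2316.41 + insurance 229.37 + delivery 1231.55 + duty 6945.21 = 10722.54
Landed cost = invoice 35731.02 + 10722.54 = 46453.56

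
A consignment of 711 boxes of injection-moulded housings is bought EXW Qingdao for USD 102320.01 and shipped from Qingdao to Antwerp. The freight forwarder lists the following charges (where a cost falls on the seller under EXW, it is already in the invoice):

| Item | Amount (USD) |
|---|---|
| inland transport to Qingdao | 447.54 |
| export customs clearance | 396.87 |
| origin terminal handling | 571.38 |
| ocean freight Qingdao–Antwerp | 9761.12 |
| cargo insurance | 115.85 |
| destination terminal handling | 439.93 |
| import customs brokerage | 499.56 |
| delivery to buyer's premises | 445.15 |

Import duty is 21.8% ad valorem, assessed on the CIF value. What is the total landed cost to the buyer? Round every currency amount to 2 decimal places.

Total landed cost: USD 139764.99

EXW: the seller makes goods available at their premises; the buyer bears all onward costs.
CIF value = EXW price + inland to port + export clearance + origin terminal + freight + insurance = 102320.01 + 447.54 + 396.87 + 571.38 + 9761.12 + 115.85 = 113612.77
Import duty = 113612.77 × 21.8% = 24767.58
Buyer bears: inland to port 447.54 + export clearance 396.87 + origin terminal 571.38 + freight 9761.12 + insurance 115.85 + destination terminal 439.93 + brokerage 499.56 + delivery 445.15 + duty 24767.58 = 37444.98
Landed cost = invoice 102320.01 + 37444.98 = 139764.99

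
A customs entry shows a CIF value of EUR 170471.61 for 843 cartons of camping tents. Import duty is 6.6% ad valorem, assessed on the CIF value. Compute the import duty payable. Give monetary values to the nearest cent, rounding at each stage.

Import duty = 170471.61 × 6.6% = 11251.13

Import duty: EUR 11251.13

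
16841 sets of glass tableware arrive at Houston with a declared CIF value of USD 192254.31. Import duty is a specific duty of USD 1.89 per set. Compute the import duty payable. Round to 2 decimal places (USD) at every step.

Import duty: USD 31829.49

Import duty = 16841 × 1.89 = 31829.49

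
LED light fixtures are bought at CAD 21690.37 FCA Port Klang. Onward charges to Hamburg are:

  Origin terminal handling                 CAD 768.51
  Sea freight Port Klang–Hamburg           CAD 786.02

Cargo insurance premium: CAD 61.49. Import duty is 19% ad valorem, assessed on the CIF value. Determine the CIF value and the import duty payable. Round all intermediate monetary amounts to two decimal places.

CIF value: CAD 23306.39; import duty: CAD 4428.21

CIF = FCA price + pre-shipment costs + freight + insurance
CIF = 21690.37 + 768.51 + 786.02 + 61.49 = 23306.39
Import duty = 23306.39 × 19% = 4428.21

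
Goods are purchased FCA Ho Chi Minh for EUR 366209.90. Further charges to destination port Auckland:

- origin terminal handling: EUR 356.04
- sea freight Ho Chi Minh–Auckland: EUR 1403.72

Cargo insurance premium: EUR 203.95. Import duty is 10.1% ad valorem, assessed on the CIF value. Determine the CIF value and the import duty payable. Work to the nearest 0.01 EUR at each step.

CIF = FCA price + pre-shipment costs + freight + insurance
CIF = 366209.90 + 356.04 + 1403.72 + 203.95 = 368173.61
Import duty = 368173.61 × 10.1% = 37185.53

CIF value: EUR 368173.61; import duty: EUR 37185.53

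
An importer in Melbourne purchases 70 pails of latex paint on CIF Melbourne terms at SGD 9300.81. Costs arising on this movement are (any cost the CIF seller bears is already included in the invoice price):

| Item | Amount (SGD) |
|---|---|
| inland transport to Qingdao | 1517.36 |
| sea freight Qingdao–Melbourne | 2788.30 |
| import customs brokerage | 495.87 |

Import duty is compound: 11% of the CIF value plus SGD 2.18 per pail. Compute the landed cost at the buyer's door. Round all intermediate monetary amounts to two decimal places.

CIF: the seller pays costs through ocean freight and marine insurance to the destination port.
Already in the invoice (seller's account under CIF): inland to port, freight — exclude.
The CIF price already equals the CIF value: 9300.81
Ad valorem component: 9300.81 × 11% = 1023.09
Specific component: 70 × 2.18 = 152.60
Import duty = 1023.09 + 152.60 = 1175.69
Buyer bears: brokerage 495.87 + duty 1175.69 = 1671.56
Landed cost = invoice 9300.81 + 1671.56 = 10972.37

Total landed cost: SGD 10972.37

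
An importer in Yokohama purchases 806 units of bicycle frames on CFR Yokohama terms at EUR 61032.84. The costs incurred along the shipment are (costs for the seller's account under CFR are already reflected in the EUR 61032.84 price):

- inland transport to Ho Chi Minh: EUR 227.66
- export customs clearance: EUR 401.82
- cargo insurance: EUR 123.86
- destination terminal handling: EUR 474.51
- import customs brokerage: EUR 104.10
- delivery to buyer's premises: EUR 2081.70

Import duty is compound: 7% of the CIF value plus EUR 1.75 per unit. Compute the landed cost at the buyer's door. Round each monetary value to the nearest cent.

Total landed cost: EUR 69508.48

CFR: the seller pays costs through ocean freight to the destination port, but not insurance.
Already in the invoice (seller's account under CFR): inland to port, export clearance — exclude.
CIF value = CFR price + insurance = 61032.84 + 123.86 = 61156.70
Ad valorem component: 61156.70 × 7% = 4280.97
Specific component: 806 × 1.75 = 1410.50
Import duty = 4280.97 + 1410.50 = 5691.47
Buyer bears: insurance 123.86 + destination terminal 474.51 + brokerage 104.10 + delivery 2081.70 + duty 5691.47 = 8475.64
Landed cost = invoice 61032.84 + 8475.64 = 69508.48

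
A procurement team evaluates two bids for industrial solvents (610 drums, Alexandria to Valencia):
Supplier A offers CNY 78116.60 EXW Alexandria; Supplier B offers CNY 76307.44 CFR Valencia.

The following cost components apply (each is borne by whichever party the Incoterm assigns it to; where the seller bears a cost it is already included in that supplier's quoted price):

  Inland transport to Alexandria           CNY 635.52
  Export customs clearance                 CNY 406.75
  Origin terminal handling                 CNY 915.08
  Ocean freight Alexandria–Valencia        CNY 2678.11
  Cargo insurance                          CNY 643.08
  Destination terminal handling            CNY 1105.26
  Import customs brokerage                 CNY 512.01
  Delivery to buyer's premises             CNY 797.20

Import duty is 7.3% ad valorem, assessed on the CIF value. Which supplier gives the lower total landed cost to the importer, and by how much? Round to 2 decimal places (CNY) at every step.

Supplier A (EXW):
CIF value = EXW price + inland to port + export clearance + origin terminal + freight + insurance = 78116.60 + 635.52 + 406.75 + 915.08 + 2678.11 + 643.08 = 83395.14
Import duty = 83395.14 × 7.3% = 6087.85
Buyer bears (A): 635.52 + 406.75 + 915.08 + 2678.11 + 643.08 + 1105.26 + 512.01 + 797.20 = 7693.01
Landed cost (A) = invoice 78116.60 + 7693.01 + duty 6087.85 = 91897.46
Supplier B (CFR):
CIF value = CFR price + insurance = 76307.44 + 643.08 = 76950.52
Import duty = 76950.52 × 7.3% = 5617.39
Buyer bears (B): 643.08 + 1105.26 + 512.01 + 797.20 = 3057.55
Landed cost (B) = invoice 76307.44 + 3057.55 + duty 5617.39 = 84982.38
Difference = |91897.46 − 84982.38| = 6915.08

Supplier B is cheaper by CNY 6915.08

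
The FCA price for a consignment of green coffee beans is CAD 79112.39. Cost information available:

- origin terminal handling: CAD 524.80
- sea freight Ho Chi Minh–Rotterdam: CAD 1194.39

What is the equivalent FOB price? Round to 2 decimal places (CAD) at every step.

Not relevant to the conversion: freight — on the buyer under both terms; not part of either seller's price.
From FCA to FOB, the seller additionally bears: origin terminal.
FOB price = 79112.39 + 524.80 = 79637.19

FOB price: CAD 79637.19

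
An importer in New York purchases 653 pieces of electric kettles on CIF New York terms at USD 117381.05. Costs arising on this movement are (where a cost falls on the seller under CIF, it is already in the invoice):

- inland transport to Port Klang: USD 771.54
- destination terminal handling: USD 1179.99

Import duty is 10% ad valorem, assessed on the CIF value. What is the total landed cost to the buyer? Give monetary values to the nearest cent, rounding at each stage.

CIF: the seller pays costs through ocean freight and marine insurance to the destination port.
Already in the invoice (seller's account under CIF): inland to port — exclude.
The CIF price already equals the CIF value: 117381.05
Import duty = 117381.05 × 10% = 11738.11
Buyer bears: destination terminal 1179.99 + duty 11738.11 = 12918.10
Landed cost = invoice 117381.05 + 12918.10 = 130299.15

Total landed cost: USD 130299.15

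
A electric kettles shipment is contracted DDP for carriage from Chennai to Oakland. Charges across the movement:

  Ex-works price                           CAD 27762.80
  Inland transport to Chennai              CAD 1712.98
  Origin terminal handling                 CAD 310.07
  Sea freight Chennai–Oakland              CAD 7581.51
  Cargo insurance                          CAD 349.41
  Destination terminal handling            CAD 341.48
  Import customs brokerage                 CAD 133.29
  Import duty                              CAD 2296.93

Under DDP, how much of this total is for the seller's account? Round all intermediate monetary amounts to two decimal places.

Seller's account: CAD 40488.47

DDP: the seller bears all costs including import duty.
Seller's account: goods 27762.80 + inland to port 1712.98 + origin terminal 310.07 + freight 7581.51 + insurance 349.41 + destination terminal 341.48 + brokerage 133.29 + duty 2296.93 = 40488.47
Buyer's account: 0.00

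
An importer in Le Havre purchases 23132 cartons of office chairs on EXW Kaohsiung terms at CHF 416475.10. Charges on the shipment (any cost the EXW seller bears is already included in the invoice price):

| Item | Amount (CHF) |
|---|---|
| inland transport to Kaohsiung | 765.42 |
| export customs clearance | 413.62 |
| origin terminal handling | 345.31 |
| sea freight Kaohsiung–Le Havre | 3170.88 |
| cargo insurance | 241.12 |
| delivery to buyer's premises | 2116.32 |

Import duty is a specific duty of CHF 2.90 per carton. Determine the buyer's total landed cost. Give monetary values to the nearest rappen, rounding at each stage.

EXW: the seller makes goods available at their premises; the buyer bears all onward costs.
CIF value = EXW price + inland to port + export clearance + origin terminal + freight + insurance = 416475.10 + 765.42 + 413.62 + 345.31 + 3170.88 + 241.12 = 421411.45
Import duty = 23132 × 2.90 = 67082.80
Buyer bears: inland to port 765.42 + export clearance 413.62 + origin terminal 345.31 + freight 3170.88 + insurance 241.12 + delivery 2116.32 + duty 67082.80 = 74135.47
Landed cost = invoice 416475.10 + 74135.47 = 490610.57

Total landed cost: CHF 490610.57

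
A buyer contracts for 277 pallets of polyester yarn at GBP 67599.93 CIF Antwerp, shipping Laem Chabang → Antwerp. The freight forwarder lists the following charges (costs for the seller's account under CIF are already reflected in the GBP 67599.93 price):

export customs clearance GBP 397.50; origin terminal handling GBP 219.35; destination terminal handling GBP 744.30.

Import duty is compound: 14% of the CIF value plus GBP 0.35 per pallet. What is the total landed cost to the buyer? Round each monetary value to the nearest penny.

Total landed cost: GBP 77905.17

CIF: the seller pays costs through ocean freight and marine insurance to the destination port.
Already in the invoice (seller's account under CIF): export clearance, origin terminal — exclude.
The CIF price already equals the CIF value: 67599.93
Ad valorem component: 67599.93 × 14% = 9463.99
Specific component: 277 × 0.35 = 96.95
Import duty = 9463.99 + 96.95 = 9560.94
Buyer bears: destination terminal 744.30 + duty 9560.94 = 10305.24
Landed cost = invoice 67599.93 + 10305.24 = 77905.17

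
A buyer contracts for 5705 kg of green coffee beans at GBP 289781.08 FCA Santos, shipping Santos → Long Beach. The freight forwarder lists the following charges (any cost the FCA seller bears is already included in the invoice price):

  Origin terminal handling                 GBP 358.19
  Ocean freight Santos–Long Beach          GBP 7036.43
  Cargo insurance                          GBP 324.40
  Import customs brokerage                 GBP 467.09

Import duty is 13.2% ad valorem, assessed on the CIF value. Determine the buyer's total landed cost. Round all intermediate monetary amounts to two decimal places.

Total landed cost: GBP 337237.20

FCA: the seller delivers export-cleared goods to the carrier; the buyer bears costs from that point.
CIF value = FCA price + origin terminal + freight + insurance = 289781.08 + 358.19 + 7036.43 + 324.40 = 297500.10
Import duty = 297500.10 × 13.2% = 39270.01
Buyer bears: origin terminal 358.19 + freight 7036.43 + insurance 324.40 + brokerage 467.09 + duty 39270.01 = 47456.12
Landed cost = invoice 289781.08 + 47456.12 = 337237.20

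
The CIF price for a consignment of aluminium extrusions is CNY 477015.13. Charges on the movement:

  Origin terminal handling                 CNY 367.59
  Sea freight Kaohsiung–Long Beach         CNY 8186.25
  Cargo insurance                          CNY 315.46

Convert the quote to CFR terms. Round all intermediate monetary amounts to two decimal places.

CFR price: CNY 476699.67

Not relevant to the conversion: origin terminal, freight — on the seller under both CIF and CFR; already in the CIF price and stays in the CFR price.
From CIF to CFR, the seller no longer bears: insurance.
CFR price = 477015.13 − 315.46 = 476699.67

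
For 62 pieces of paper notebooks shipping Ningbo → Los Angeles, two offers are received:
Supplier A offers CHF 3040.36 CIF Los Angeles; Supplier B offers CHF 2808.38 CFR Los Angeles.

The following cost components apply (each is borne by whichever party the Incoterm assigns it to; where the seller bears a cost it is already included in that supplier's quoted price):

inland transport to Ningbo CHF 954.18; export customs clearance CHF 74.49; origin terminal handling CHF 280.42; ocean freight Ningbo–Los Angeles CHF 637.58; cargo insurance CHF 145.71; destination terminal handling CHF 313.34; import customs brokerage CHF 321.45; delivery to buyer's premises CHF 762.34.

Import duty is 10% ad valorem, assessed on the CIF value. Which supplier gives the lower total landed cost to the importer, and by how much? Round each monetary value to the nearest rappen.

Supplier B is cheaper by CHF 94.90

Supplier A (CIF):
The CIF price already equals the CIF value: 3040.36
Import duty = 3040.36 × 10% = 304.04
Buyer bears (A): 313.34 + 321.45 + 762.34 = 1397.13
Landed cost (A) = invoice 3040.36 + 1397.13 + duty 304.04 = 4741.53
Supplier B (CFR):
CIF value = CFR price + insurance = 2808.38 + 145.71 = 2954.09
Import duty = 2954.09 × 10% = 295.41
Buyer bears (B): 145.71 + 313.34 + 321.45 + 762.34 = 1542.84
Landed cost (B) = invoice 2808.38 + 1542.84 + duty 295.41 = 4646.63
Difference = |4741.53 − 4646.63| = 94.90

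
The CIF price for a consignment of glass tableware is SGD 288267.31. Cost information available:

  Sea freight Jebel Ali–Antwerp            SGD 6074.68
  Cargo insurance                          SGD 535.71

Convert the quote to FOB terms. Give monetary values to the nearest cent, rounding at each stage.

From CIF to FOB, the seller no longer bears: freight, insurance.
FOB price = 288267.31 − 6074.68 − 535.71 = 281656.92

FOB price: SGD 281656.92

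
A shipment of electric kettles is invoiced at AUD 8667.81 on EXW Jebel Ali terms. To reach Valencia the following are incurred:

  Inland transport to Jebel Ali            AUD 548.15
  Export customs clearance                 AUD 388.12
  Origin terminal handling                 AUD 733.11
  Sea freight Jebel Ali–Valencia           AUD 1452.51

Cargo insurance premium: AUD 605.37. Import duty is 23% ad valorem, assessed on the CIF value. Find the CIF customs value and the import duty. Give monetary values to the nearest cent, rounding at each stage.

CIF = EXW price + pre-shipment costs + freight + insurance
CIF = 8667.81 + 548.15 + 388.12 + 733.11 + 1452.51 + 605.37 = 12395.07
Import duty = 12395.07 × 23% = 2850.87

CIF value: AUD 12395.07; import duty: AUD 2850.87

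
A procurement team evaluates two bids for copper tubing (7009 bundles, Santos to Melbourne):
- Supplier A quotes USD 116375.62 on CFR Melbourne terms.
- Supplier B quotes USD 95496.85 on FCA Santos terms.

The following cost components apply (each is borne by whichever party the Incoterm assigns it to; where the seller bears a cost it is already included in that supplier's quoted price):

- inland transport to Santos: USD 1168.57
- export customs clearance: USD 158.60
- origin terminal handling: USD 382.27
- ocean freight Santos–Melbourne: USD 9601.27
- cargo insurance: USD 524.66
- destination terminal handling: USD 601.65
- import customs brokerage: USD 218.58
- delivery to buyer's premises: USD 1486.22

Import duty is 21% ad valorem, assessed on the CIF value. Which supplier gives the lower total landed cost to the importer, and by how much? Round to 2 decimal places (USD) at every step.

Supplier A (CFR):
CIF value = CFR price + insurance = 116375.62 + 524.66 = 116900.28
Import duty = 116900.28 × 21% = 24549.06
Buyer bears (A): 524.66 + 601.65 + 218.58 + 1486.22 = 2831.11
Landed cost (A) = invoice 116375.62 + 2831.11 + duty 24549.06 = 143755.79
Supplier B (FCA):
CIF value = FCA price + origin terminal + freight + insurance = 95496.85 + 382.27 + 9601.27 + 524.66 = 106005.05
Import duty = 106005.05 × 21% = 22261.06
Buyer bears (B): 382.27 + 9601.27 + 524.66 + 601.65 + 218.58 + 1486.22 = 12814.65
Landed cost (B) = invoice 95496.85 + 12814.65 + duty 22261.06 = 130572.56
Difference = |143755.79 − 130572.56| = 13183.23

Supplier B is cheaper by USD 13183.23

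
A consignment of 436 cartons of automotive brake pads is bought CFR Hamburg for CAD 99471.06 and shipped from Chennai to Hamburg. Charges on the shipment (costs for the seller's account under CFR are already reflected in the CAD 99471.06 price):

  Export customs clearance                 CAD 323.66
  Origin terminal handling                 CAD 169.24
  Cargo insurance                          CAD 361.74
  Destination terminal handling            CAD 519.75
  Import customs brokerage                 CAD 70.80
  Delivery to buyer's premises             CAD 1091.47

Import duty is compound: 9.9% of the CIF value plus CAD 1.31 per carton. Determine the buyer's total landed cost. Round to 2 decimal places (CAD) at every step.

Total landed cost: CAD 111969.43

CFR: the seller pays costs through ocean freight to the destination port, but not insurance.
Already in the invoice (seller's account under CFR): export clearance, origin terminal — exclude.
CIF value = CFR price + insurance = 99471.06 + 361.74 = 99832.80
Ad valorem component: 99832.80 × 9.9% = 9883.45
Specific component: 436 × 1.31 = 571.16
Import duty = 9883.45 + 571.16 = 10454.61
Buyer bears: insurance 361.74 + destination terminal 519.75 + brokerage 70.80 + delivery 1091.47 + duty 10454.61 = 12498.37
Landed cost = invoice 99471.06 + 12498.37 = 111969.43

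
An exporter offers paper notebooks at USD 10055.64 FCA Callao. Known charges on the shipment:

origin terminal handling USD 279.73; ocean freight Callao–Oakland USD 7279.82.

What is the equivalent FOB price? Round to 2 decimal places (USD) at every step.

FOB price: USD 10335.37

Not relevant to the conversion: freight — on the buyer under both terms; not part of either seller's price.
From FCA to FOB, the seller additionally bears: origin terminal.
FOB price = 10055.64 + 279.73 = 10335.37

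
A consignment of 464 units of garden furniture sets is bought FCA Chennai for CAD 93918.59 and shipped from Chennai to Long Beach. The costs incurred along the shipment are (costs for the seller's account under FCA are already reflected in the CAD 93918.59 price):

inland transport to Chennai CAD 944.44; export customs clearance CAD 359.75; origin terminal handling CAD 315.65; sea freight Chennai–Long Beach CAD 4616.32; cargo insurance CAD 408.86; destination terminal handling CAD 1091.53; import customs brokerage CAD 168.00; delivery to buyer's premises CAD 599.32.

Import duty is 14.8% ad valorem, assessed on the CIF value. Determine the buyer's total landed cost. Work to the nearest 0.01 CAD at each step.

Total landed cost: CAD 115808.66

FCA: the seller delivers export-cleared goods to the carrier; the buyer bears costs from that point.
Already in the invoice (seller's account under FCA): inland to port, export clearance — exclude.
CIF value = FCA price + origin terminal + freight + insurance = 93918.59 + 315.65 + 4616.32 + 408.86 = 99259.42
Import duty = 99259.42 × 14.8% = 14690.39
Buyer bears: origin terminal 315.65 + freight 4616.32 + insurance 408.86 + destination terminal 1091.53 + brokerage 168.00 + delivery 599.32 + duty 14690.39 = 21890.07
Landed cost = invoice 93918.59 + 21890.07 = 115808.66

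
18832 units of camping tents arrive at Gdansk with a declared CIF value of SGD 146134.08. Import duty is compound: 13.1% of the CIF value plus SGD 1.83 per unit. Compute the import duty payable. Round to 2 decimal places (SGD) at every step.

Import duty: SGD 53606.12

Ad valorem component: 146134.08 × 13.1% = 19143.56
Specific component: 18832 × 1.83 = 34462.56
Import duty = 19143.56 + 34462.56 = 53606.12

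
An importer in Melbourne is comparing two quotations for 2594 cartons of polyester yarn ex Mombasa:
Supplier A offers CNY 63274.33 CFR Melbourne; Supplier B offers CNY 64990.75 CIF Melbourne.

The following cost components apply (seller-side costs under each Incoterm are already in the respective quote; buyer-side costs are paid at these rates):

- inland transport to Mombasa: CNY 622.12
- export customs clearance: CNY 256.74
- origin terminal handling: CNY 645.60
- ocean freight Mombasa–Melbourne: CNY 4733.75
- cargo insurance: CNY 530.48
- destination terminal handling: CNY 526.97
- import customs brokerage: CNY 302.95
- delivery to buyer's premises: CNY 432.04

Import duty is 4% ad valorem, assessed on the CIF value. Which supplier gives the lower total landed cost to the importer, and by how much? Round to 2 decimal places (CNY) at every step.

Supplier A (CFR):
CIF value = CFR price + insurance = 63274.33 + 530.48 = 63804.81
Import duty = 63804.81 × 4% = 2552.19
Buyer bears (A): 530.48 + 526.97 + 302.95 + 432.04 = 1792.44
Landed cost (A) = invoice 63274.33 + 1792.44 + duty 2552.19 = 67618.96
Supplier B (CIF):
The CIF price already equals the CIF value: 64990.75
Import duty = 64990.75 × 4% = 2599.63
Buyer bears (B): 526.97 + 302.95 + 432.04 = 1261.96
Landed cost (B) = invoice 64990.75 + 1261.96 + duty 2599.63 = 68852.34
Difference = |67618.96 − 68852.34| = 1233.38

Supplier A is cheaper by CNY 1233.38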